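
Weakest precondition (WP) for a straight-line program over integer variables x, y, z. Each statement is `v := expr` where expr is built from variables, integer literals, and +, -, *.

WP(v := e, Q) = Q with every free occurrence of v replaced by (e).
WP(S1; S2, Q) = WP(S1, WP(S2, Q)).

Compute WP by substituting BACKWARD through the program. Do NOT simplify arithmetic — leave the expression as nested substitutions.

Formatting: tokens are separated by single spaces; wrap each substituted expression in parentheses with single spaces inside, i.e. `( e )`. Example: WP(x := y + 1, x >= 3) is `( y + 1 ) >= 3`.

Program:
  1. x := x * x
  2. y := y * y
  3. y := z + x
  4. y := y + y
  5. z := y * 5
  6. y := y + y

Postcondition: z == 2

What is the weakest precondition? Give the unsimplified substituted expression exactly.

Answer: ( ( ( z + ( x * x ) ) + ( z + ( x * x ) ) ) * 5 ) == 2

Derivation:
post: z == 2
stmt 6: y := y + y  -- replace 0 occurrence(s) of y with (y + y)
  => z == 2
stmt 5: z := y * 5  -- replace 1 occurrence(s) of z with (y * 5)
  => ( y * 5 ) == 2
stmt 4: y := y + y  -- replace 1 occurrence(s) of y with (y + y)
  => ( ( y + y ) * 5 ) == 2
stmt 3: y := z + x  -- replace 2 occurrence(s) of y with (z + x)
  => ( ( ( z + x ) + ( z + x ) ) * 5 ) == 2
stmt 2: y := y * y  -- replace 0 occurrence(s) of y with (y * y)
  => ( ( ( z + x ) + ( z + x ) ) * 5 ) == 2
stmt 1: x := x * x  -- replace 2 occurrence(s) of x with (x * x)
  => ( ( ( z + ( x * x ) ) + ( z + ( x * x ) ) ) * 5 ) == 2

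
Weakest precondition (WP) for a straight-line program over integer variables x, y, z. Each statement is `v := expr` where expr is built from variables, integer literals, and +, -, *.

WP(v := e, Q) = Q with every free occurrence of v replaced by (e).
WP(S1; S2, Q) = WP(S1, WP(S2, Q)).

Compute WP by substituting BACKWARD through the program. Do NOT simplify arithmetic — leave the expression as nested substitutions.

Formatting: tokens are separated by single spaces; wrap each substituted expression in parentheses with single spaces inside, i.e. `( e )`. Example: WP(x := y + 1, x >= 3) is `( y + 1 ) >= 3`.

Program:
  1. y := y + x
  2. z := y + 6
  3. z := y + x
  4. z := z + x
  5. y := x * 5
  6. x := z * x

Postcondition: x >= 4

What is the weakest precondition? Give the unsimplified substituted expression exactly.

Answer: ( ( ( ( y + x ) + x ) + x ) * x ) >= 4

Derivation:
post: x >= 4
stmt 6: x := z * x  -- replace 1 occurrence(s) of x with (z * x)
  => ( z * x ) >= 4
stmt 5: y := x * 5  -- replace 0 occurrence(s) of y with (x * 5)
  => ( z * x ) >= 4
stmt 4: z := z + x  -- replace 1 occurrence(s) of z with (z + x)
  => ( ( z + x ) * x ) >= 4
stmt 3: z := y + x  -- replace 1 occurrence(s) of z with (y + x)
  => ( ( ( y + x ) + x ) * x ) >= 4
stmt 2: z := y + 6  -- replace 0 occurrence(s) of z with (y + 6)
  => ( ( ( y + x ) + x ) * x ) >= 4
stmt 1: y := y + x  -- replace 1 occurrence(s) of y with (y + x)
  => ( ( ( ( y + x ) + x ) + x ) * x ) >= 4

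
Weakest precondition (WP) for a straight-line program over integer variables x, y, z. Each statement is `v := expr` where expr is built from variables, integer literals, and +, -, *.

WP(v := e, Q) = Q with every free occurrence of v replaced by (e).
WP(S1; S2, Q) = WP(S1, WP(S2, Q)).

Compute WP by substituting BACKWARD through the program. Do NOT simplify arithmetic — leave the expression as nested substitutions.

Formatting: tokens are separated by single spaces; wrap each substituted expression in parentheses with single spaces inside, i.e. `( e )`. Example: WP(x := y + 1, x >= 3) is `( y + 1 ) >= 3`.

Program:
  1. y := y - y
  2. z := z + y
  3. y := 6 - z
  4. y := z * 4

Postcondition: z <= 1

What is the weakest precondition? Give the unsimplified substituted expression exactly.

Answer: ( z + ( y - y ) ) <= 1

Derivation:
post: z <= 1
stmt 4: y := z * 4  -- replace 0 occurrence(s) of y with (z * 4)
  => z <= 1
stmt 3: y := 6 - z  -- replace 0 occurrence(s) of y with (6 - z)
  => z <= 1
stmt 2: z := z + y  -- replace 1 occurrence(s) of z with (z + y)
  => ( z + y ) <= 1
stmt 1: y := y - y  -- replace 1 occurrence(s) of y with (y - y)
  => ( z + ( y - y ) ) <= 1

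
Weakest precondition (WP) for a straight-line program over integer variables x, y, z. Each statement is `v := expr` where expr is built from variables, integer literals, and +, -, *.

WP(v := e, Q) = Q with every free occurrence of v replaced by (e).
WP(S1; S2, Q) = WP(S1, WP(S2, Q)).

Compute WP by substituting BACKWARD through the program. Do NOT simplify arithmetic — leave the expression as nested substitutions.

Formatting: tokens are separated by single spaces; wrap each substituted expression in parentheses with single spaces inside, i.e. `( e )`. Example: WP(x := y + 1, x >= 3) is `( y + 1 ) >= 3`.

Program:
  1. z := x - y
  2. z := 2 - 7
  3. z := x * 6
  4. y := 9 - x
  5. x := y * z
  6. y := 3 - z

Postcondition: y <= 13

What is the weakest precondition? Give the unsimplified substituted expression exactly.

post: y <= 13
stmt 6: y := 3 - z  -- replace 1 occurrence(s) of y with (3 - z)
  => ( 3 - z ) <= 13
stmt 5: x := y * z  -- replace 0 occurrence(s) of x with (y * z)
  => ( 3 - z ) <= 13
stmt 4: y := 9 - x  -- replace 0 occurrence(s) of y with (9 - x)
  => ( 3 - z ) <= 13
stmt 3: z := x * 6  -- replace 1 occurrence(s) of z with (x * 6)
  => ( 3 - ( x * 6 ) ) <= 13
stmt 2: z := 2 - 7  -- replace 0 occurrence(s) of z with (2 - 7)
  => ( 3 - ( x * 6 ) ) <= 13
stmt 1: z := x - y  -- replace 0 occurrence(s) of z with (x - y)
  => ( 3 - ( x * 6 ) ) <= 13

Answer: ( 3 - ( x * 6 ) ) <= 13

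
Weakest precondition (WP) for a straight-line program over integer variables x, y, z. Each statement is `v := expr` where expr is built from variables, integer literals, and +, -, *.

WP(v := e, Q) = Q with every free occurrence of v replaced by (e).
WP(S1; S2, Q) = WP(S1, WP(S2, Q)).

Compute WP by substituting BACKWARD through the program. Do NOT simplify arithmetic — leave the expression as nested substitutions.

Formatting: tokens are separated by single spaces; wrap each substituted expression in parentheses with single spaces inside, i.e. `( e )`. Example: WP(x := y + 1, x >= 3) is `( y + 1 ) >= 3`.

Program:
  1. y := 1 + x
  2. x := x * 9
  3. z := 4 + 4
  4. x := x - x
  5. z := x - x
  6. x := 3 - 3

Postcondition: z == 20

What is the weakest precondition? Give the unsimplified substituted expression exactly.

post: z == 20
stmt 6: x := 3 - 3  -- replace 0 occurrence(s) of x with (3 - 3)
  => z == 20
stmt 5: z := x - x  -- replace 1 occurrence(s) of z with (x - x)
  => ( x - x ) == 20
stmt 4: x := x - x  -- replace 2 occurrence(s) of x with (x - x)
  => ( ( x - x ) - ( x - x ) ) == 20
stmt 3: z := 4 + 4  -- replace 0 occurrence(s) of z with (4 + 4)
  => ( ( x - x ) - ( x - x ) ) == 20
stmt 2: x := x * 9  -- replace 4 occurrence(s) of x with (x * 9)
  => ( ( ( x * 9 ) - ( x * 9 ) ) - ( ( x * 9 ) - ( x * 9 ) ) ) == 20
stmt 1: y := 1 + x  -- replace 0 occurrence(s) of y with (1 + x)
  => ( ( ( x * 9 ) - ( x * 9 ) ) - ( ( x * 9 ) - ( x * 9 ) ) ) == 20

Answer: ( ( ( x * 9 ) - ( x * 9 ) ) - ( ( x * 9 ) - ( x * 9 ) ) ) == 20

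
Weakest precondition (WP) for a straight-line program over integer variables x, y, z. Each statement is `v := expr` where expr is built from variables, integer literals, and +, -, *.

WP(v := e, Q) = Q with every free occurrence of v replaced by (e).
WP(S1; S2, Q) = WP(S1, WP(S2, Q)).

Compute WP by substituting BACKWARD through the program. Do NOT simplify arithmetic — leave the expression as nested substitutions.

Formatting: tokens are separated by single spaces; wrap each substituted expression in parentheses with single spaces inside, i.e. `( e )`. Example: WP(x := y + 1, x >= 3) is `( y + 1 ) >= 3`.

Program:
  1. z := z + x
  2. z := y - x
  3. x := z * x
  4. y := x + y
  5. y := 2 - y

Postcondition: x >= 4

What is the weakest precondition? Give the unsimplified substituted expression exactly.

post: x >= 4
stmt 5: y := 2 - y  -- replace 0 occurrence(s) of y with (2 - y)
  => x >= 4
stmt 4: y := x + y  -- replace 0 occurrence(s) of y with (x + y)
  => x >= 4
stmt 3: x := z * x  -- replace 1 occurrence(s) of x with (z * x)
  => ( z * x ) >= 4
stmt 2: z := y - x  -- replace 1 occurrence(s) of z with (y - x)
  => ( ( y - x ) * x ) >= 4
stmt 1: z := z + x  -- replace 0 occurrence(s) of z with (z + x)
  => ( ( y - x ) * x ) >= 4

Answer: ( ( y - x ) * x ) >= 4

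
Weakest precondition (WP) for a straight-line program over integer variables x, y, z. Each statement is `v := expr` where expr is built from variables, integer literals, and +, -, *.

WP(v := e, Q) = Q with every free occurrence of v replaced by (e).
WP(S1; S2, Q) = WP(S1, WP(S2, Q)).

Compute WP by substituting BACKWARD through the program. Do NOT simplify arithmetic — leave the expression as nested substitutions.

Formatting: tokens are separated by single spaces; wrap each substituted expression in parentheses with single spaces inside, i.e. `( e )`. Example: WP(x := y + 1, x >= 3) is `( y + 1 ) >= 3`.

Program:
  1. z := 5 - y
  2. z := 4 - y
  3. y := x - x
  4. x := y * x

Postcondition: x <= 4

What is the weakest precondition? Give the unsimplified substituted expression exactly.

Answer: ( ( x - x ) * x ) <= 4

Derivation:
post: x <= 4
stmt 4: x := y * x  -- replace 1 occurrence(s) of x with (y * x)
  => ( y * x ) <= 4
stmt 3: y := x - x  -- replace 1 occurrence(s) of y with (x - x)
  => ( ( x - x ) * x ) <= 4
stmt 2: z := 4 - y  -- replace 0 occurrence(s) of z with (4 - y)
  => ( ( x - x ) * x ) <= 4
stmt 1: z := 5 - y  -- replace 0 occurrence(s) of z with (5 - y)
  => ( ( x - x ) * x ) <= 4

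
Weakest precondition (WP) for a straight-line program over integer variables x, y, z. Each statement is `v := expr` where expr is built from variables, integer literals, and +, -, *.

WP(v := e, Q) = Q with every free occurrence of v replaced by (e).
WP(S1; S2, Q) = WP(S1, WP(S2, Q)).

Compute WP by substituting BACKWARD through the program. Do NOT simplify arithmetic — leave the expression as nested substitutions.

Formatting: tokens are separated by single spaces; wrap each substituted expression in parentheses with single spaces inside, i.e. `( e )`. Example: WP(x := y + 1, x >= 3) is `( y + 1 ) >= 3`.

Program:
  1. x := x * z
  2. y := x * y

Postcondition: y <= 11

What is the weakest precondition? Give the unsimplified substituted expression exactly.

Answer: ( ( x * z ) * y ) <= 11

Derivation:
post: y <= 11
stmt 2: y := x * y  -- replace 1 occurrence(s) of y with (x * y)
  => ( x * y ) <= 11
stmt 1: x := x * z  -- replace 1 occurrence(s) of x with (x * z)
  => ( ( x * z ) * y ) <= 11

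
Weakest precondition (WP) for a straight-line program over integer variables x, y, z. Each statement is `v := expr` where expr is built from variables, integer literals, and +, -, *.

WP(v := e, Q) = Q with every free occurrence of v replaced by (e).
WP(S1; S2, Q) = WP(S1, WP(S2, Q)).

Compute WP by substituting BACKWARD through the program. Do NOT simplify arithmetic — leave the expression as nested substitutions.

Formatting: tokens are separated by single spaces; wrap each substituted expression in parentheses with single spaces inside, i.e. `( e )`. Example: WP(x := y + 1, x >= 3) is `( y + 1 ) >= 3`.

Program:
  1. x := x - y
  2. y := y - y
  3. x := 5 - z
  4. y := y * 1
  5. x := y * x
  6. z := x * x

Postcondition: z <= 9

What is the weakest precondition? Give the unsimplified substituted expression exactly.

Answer: ( ( ( ( y - y ) * 1 ) * ( 5 - z ) ) * ( ( ( y - y ) * 1 ) * ( 5 - z ) ) ) <= 9

Derivation:
post: z <= 9
stmt 6: z := x * x  -- replace 1 occurrence(s) of z with (x * x)
  => ( x * x ) <= 9
stmt 5: x := y * x  -- replace 2 occurrence(s) of x with (y * x)
  => ( ( y * x ) * ( y * x ) ) <= 9
stmt 4: y := y * 1  -- replace 2 occurrence(s) of y with (y * 1)
  => ( ( ( y * 1 ) * x ) * ( ( y * 1 ) * x ) ) <= 9
stmt 3: x := 5 - z  -- replace 2 occurrence(s) of x with (5 - z)
  => ( ( ( y * 1 ) * ( 5 - z ) ) * ( ( y * 1 ) * ( 5 - z ) ) ) <= 9
stmt 2: y := y - y  -- replace 2 occurrence(s) of y with (y - y)
  => ( ( ( ( y - y ) * 1 ) * ( 5 - z ) ) * ( ( ( y - y ) * 1 ) * ( 5 - z ) ) ) <= 9
stmt 1: x := x - y  -- replace 0 occurrence(s) of x with (x - y)
  => ( ( ( ( y - y ) * 1 ) * ( 5 - z ) ) * ( ( ( y - y ) * 1 ) * ( 5 - z ) ) ) <= 9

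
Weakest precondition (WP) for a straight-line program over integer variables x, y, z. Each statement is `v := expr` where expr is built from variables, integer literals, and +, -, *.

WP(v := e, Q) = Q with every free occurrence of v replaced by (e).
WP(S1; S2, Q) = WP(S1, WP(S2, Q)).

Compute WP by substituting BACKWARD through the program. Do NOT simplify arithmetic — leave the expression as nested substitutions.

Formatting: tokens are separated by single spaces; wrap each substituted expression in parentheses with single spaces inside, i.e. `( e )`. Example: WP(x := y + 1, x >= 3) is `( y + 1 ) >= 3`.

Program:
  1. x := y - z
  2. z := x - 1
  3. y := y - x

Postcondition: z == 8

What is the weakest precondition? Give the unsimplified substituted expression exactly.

post: z == 8
stmt 3: y := y - x  -- replace 0 occurrence(s) of y with (y - x)
  => z == 8
stmt 2: z := x - 1  -- replace 1 occurrence(s) of z with (x - 1)
  => ( x - 1 ) == 8
stmt 1: x := y - z  -- replace 1 occurrence(s) of x with (y - z)
  => ( ( y - z ) - 1 ) == 8

Answer: ( ( y - z ) - 1 ) == 8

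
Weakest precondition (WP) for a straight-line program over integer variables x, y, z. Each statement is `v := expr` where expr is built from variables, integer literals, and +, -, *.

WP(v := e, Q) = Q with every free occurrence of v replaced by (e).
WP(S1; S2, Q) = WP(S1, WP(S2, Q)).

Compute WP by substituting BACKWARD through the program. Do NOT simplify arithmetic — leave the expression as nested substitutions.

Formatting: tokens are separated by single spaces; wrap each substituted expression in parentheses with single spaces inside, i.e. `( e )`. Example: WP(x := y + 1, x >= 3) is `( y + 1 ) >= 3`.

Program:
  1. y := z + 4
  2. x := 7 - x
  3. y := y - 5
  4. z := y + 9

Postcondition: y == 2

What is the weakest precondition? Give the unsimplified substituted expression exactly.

Answer: ( ( z + 4 ) - 5 ) == 2

Derivation:
post: y == 2
stmt 4: z := y + 9  -- replace 0 occurrence(s) of z with (y + 9)
  => y == 2
stmt 3: y := y - 5  -- replace 1 occurrence(s) of y with (y - 5)
  => ( y - 5 ) == 2
stmt 2: x := 7 - x  -- replace 0 occurrence(s) of x with (7 - x)
  => ( y - 5 ) == 2
stmt 1: y := z + 4  -- replace 1 occurrence(s) of y with (z + 4)
  => ( ( z + 4 ) - 5 ) == 2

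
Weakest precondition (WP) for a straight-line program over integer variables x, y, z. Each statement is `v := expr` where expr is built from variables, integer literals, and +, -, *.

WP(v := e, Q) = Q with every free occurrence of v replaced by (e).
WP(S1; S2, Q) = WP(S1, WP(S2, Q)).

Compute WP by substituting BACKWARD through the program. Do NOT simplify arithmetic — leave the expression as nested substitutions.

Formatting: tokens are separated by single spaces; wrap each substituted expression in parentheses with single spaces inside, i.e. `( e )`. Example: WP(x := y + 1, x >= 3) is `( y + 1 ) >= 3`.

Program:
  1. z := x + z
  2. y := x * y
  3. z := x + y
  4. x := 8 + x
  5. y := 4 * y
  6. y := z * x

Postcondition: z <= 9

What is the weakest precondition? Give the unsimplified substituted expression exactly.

Answer: ( x + ( x * y ) ) <= 9

Derivation:
post: z <= 9
stmt 6: y := z * x  -- replace 0 occurrence(s) of y with (z * x)
  => z <= 9
stmt 5: y := 4 * y  -- replace 0 occurrence(s) of y with (4 * y)
  => z <= 9
stmt 4: x := 8 + x  -- replace 0 occurrence(s) of x with (8 + x)
  => z <= 9
stmt 3: z := x + y  -- replace 1 occurrence(s) of z with (x + y)
  => ( x + y ) <= 9
stmt 2: y := x * y  -- replace 1 occurrence(s) of y with (x * y)
  => ( x + ( x * y ) ) <= 9
stmt 1: z := x + z  -- replace 0 occurrence(s) of z with (x + z)
  => ( x + ( x * y ) ) <= 9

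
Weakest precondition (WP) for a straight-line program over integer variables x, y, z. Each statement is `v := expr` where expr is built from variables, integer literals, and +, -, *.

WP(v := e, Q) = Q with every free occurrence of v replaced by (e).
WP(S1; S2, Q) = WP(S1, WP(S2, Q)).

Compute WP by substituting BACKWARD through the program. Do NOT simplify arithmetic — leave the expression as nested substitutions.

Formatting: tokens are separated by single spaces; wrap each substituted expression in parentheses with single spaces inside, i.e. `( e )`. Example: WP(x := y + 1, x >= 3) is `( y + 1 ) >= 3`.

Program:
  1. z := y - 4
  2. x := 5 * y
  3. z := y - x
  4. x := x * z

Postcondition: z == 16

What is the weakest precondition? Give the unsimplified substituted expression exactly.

Answer: ( y - ( 5 * y ) ) == 16

Derivation:
post: z == 16
stmt 4: x := x * z  -- replace 0 occurrence(s) of x with (x * z)
  => z == 16
stmt 3: z := y - x  -- replace 1 occurrence(s) of z with (y - x)
  => ( y - x ) == 16
stmt 2: x := 5 * y  -- replace 1 occurrence(s) of x with (5 * y)
  => ( y - ( 5 * y ) ) == 16
stmt 1: z := y - 4  -- replace 0 occurrence(s) of z with (y - 4)
  => ( y - ( 5 * y ) ) == 16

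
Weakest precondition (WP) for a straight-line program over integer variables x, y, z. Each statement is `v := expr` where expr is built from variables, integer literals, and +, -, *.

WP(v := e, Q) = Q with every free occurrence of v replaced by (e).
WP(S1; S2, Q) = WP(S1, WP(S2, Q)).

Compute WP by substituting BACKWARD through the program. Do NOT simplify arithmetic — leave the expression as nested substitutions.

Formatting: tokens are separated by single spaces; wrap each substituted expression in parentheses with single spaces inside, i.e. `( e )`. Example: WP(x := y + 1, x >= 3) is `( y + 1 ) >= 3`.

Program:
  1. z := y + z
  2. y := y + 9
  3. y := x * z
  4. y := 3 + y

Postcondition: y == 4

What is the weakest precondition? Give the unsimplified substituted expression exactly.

Answer: ( 3 + ( x * ( y + z ) ) ) == 4

Derivation:
post: y == 4
stmt 4: y := 3 + y  -- replace 1 occurrence(s) of y with (3 + y)
  => ( 3 + y ) == 4
stmt 3: y := x * z  -- replace 1 occurrence(s) of y with (x * z)
  => ( 3 + ( x * z ) ) == 4
stmt 2: y := y + 9  -- replace 0 occurrence(s) of y with (y + 9)
  => ( 3 + ( x * z ) ) == 4
stmt 1: z := y + z  -- replace 1 occurrence(s) of z with (y + z)
  => ( 3 + ( x * ( y + z ) ) ) == 4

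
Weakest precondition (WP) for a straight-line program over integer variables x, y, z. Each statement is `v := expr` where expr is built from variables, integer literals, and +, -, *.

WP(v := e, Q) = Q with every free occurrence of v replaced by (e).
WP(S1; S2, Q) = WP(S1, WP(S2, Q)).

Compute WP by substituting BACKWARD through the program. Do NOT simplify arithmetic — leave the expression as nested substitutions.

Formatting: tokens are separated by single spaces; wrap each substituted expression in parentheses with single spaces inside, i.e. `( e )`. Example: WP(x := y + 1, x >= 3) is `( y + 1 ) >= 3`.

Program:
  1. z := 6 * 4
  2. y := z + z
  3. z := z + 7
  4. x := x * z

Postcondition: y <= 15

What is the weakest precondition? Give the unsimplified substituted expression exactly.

post: y <= 15
stmt 4: x := x * z  -- replace 0 occurrence(s) of x with (x * z)
  => y <= 15
stmt 3: z := z + 7  -- replace 0 occurrence(s) of z with (z + 7)
  => y <= 15
stmt 2: y := z + z  -- replace 1 occurrence(s) of y with (z + z)
  => ( z + z ) <= 15
stmt 1: z := 6 * 4  -- replace 2 occurrence(s) of z with (6 * 4)
  => ( ( 6 * 4 ) + ( 6 * 4 ) ) <= 15

Answer: ( ( 6 * 4 ) + ( 6 * 4 ) ) <= 15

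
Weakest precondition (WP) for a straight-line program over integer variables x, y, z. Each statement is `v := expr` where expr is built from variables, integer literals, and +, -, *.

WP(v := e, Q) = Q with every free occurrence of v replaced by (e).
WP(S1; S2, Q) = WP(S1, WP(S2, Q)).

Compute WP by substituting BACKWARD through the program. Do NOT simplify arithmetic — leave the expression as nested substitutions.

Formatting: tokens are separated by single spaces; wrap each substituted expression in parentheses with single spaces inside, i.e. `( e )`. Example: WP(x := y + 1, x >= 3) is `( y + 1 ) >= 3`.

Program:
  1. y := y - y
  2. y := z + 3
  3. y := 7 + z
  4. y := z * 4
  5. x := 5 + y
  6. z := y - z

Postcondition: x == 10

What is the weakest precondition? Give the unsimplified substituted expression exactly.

post: x == 10
stmt 6: z := y - z  -- replace 0 occurrence(s) of z with (y - z)
  => x == 10
stmt 5: x := 5 + y  -- replace 1 occurrence(s) of x with (5 + y)
  => ( 5 + y ) == 10
stmt 4: y := z * 4  -- replace 1 occurrence(s) of y with (z * 4)
  => ( 5 + ( z * 4 ) ) == 10
stmt 3: y := 7 + z  -- replace 0 occurrence(s) of y with (7 + z)
  => ( 5 + ( z * 4 ) ) == 10
stmt 2: y := z + 3  -- replace 0 occurrence(s) of y with (z + 3)
  => ( 5 + ( z * 4 ) ) == 10
stmt 1: y := y - y  -- replace 0 occurrence(s) of y with (y - y)
  => ( 5 + ( z * 4 ) ) == 10

Answer: ( 5 + ( z * 4 ) ) == 10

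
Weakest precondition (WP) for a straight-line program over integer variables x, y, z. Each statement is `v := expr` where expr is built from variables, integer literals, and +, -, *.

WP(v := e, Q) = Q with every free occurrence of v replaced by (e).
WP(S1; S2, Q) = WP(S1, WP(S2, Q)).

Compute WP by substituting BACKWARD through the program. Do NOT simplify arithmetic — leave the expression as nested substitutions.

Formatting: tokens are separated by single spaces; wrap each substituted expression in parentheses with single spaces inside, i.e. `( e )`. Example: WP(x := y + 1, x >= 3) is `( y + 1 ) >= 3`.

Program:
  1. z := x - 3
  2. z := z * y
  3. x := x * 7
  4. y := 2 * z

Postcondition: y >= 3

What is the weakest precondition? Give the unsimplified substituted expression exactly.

Answer: ( 2 * ( ( x - 3 ) * y ) ) >= 3

Derivation:
post: y >= 3
stmt 4: y := 2 * z  -- replace 1 occurrence(s) of y with (2 * z)
  => ( 2 * z ) >= 3
stmt 3: x := x * 7  -- replace 0 occurrence(s) of x with (x * 7)
  => ( 2 * z ) >= 3
stmt 2: z := z * y  -- replace 1 occurrence(s) of z with (z * y)
  => ( 2 * ( z * y ) ) >= 3
stmt 1: z := x - 3  -- replace 1 occurrence(s) of z with (x - 3)
  => ( 2 * ( ( x - 3 ) * y ) ) >= 3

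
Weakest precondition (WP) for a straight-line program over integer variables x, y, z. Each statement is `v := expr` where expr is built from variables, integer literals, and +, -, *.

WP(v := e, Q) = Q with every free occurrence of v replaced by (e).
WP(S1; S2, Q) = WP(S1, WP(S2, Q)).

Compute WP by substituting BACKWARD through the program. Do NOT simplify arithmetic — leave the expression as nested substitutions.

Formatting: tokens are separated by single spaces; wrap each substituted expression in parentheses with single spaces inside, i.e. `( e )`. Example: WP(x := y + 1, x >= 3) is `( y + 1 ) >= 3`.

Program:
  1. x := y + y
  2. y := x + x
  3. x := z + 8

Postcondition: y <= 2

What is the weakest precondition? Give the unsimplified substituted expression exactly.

Answer: ( ( y + y ) + ( y + y ) ) <= 2

Derivation:
post: y <= 2
stmt 3: x := z + 8  -- replace 0 occurrence(s) of x with (z + 8)
  => y <= 2
stmt 2: y := x + x  -- replace 1 occurrence(s) of y with (x + x)
  => ( x + x ) <= 2
stmt 1: x := y + y  -- replace 2 occurrence(s) of x with (y + y)
  => ( ( y + y ) + ( y + y ) ) <= 2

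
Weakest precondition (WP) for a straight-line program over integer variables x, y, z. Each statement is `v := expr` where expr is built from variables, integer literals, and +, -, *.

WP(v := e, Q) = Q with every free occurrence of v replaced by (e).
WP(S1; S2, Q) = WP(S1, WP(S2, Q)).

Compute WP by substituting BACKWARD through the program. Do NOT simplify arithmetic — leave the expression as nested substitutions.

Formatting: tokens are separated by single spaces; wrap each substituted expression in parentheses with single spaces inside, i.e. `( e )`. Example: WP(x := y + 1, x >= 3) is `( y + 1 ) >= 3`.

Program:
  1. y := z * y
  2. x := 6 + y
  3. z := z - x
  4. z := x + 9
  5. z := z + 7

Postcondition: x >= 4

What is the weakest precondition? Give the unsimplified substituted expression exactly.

post: x >= 4
stmt 5: z := z + 7  -- replace 0 occurrence(s) of z with (z + 7)
  => x >= 4
stmt 4: z := x + 9  -- replace 0 occurrence(s) of z with (x + 9)
  => x >= 4
stmt 3: z := z - x  -- replace 0 occurrence(s) of z with (z - x)
  => x >= 4
stmt 2: x := 6 + y  -- replace 1 occurrence(s) of x with (6 + y)
  => ( 6 + y ) >= 4
stmt 1: y := z * y  -- replace 1 occurrence(s) of y with (z * y)
  => ( 6 + ( z * y ) ) >= 4

Answer: ( 6 + ( z * y ) ) >= 4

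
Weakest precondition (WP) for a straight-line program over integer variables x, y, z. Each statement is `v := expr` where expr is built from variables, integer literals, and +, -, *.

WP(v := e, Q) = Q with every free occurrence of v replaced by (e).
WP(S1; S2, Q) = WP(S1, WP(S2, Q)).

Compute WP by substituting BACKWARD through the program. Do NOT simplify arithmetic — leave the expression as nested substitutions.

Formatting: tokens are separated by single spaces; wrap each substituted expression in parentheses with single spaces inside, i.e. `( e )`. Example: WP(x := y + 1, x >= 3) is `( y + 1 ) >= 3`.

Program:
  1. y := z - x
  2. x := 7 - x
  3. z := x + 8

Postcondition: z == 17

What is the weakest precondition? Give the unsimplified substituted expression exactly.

Answer: ( ( 7 - x ) + 8 ) == 17

Derivation:
post: z == 17
stmt 3: z := x + 8  -- replace 1 occurrence(s) of z with (x + 8)
  => ( x + 8 ) == 17
stmt 2: x := 7 - x  -- replace 1 occurrence(s) of x with (7 - x)
  => ( ( 7 - x ) + 8 ) == 17
stmt 1: y := z - x  -- replace 0 occurrence(s) of y with (z - x)
  => ( ( 7 - x ) + 8 ) == 17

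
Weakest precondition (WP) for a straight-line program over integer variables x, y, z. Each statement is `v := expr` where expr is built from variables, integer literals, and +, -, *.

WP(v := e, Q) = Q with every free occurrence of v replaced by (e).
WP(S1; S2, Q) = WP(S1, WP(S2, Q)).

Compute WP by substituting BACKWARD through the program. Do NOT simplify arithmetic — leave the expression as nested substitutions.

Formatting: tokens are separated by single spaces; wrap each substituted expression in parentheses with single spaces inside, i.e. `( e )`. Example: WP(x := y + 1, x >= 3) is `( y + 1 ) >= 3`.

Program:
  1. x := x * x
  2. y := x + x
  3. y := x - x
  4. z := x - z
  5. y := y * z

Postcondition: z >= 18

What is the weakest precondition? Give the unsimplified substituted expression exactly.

Answer: ( ( x * x ) - z ) >= 18

Derivation:
post: z >= 18
stmt 5: y := y * z  -- replace 0 occurrence(s) of y with (y * z)
  => z >= 18
stmt 4: z := x - z  -- replace 1 occurrence(s) of z with (x - z)
  => ( x - z ) >= 18
stmt 3: y := x - x  -- replace 0 occurrence(s) of y with (x - x)
  => ( x - z ) >= 18
stmt 2: y := x + x  -- replace 0 occurrence(s) of y with (x + x)
  => ( x - z ) >= 18
stmt 1: x := x * x  -- replace 1 occurrence(s) of x with (x * x)
  => ( ( x * x ) - z ) >= 18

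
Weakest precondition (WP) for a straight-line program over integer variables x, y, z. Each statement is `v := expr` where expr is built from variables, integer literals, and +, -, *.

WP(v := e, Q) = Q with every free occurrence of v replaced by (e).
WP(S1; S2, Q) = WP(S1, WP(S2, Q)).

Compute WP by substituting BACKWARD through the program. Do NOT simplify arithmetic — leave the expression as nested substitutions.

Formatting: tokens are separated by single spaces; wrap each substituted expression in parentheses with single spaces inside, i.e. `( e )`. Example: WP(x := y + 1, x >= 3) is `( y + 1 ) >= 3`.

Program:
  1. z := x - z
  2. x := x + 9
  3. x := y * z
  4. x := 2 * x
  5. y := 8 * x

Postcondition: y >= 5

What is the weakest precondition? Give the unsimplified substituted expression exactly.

Answer: ( 8 * ( 2 * ( y * ( x - z ) ) ) ) >= 5

Derivation:
post: y >= 5
stmt 5: y := 8 * x  -- replace 1 occurrence(s) of y with (8 * x)
  => ( 8 * x ) >= 5
stmt 4: x := 2 * x  -- replace 1 occurrence(s) of x with (2 * x)
  => ( 8 * ( 2 * x ) ) >= 5
stmt 3: x := y * z  -- replace 1 occurrence(s) of x with (y * z)
  => ( 8 * ( 2 * ( y * z ) ) ) >= 5
stmt 2: x := x + 9  -- replace 0 occurrence(s) of x with (x + 9)
  => ( 8 * ( 2 * ( y * z ) ) ) >= 5
stmt 1: z := x - z  -- replace 1 occurrence(s) of z with (x - z)
  => ( 8 * ( 2 * ( y * ( x - z ) ) ) ) >= 5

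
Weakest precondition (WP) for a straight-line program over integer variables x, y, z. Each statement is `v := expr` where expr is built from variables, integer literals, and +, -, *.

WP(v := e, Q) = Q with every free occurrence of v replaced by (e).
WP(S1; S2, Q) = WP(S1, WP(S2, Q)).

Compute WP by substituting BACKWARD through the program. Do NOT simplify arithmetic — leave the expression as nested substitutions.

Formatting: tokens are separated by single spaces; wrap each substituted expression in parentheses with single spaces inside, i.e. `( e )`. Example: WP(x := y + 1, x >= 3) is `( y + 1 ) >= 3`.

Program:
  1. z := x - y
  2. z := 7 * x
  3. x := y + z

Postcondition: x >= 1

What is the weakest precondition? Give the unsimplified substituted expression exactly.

Answer: ( y + ( 7 * x ) ) >= 1

Derivation:
post: x >= 1
stmt 3: x := y + z  -- replace 1 occurrence(s) of x with (y + z)
  => ( y + z ) >= 1
stmt 2: z := 7 * x  -- replace 1 occurrence(s) of z with (7 * x)
  => ( y + ( 7 * x ) ) >= 1
stmt 1: z := x - y  -- replace 0 occurrence(s) of z with (x - y)
  => ( y + ( 7 * x ) ) >= 1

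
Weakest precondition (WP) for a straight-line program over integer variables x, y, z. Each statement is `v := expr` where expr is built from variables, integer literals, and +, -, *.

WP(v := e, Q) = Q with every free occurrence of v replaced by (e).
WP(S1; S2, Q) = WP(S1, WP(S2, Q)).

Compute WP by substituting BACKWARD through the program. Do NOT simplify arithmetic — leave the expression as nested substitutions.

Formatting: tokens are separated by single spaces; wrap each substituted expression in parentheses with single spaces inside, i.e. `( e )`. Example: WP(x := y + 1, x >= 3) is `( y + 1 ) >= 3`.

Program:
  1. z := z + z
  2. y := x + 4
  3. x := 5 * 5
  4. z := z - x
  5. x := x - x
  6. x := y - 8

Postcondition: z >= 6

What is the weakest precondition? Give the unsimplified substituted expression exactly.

post: z >= 6
stmt 6: x := y - 8  -- replace 0 occurrence(s) of x with (y - 8)
  => z >= 6
stmt 5: x := x - x  -- replace 0 occurrence(s) of x with (x - x)
  => z >= 6
stmt 4: z := z - x  -- replace 1 occurrence(s) of z with (z - x)
  => ( z - x ) >= 6
stmt 3: x := 5 * 5  -- replace 1 occurrence(s) of x with (5 * 5)
  => ( z - ( 5 * 5 ) ) >= 6
stmt 2: y := x + 4  -- replace 0 occurrence(s) of y with (x + 4)
  => ( z - ( 5 * 5 ) ) >= 6
stmt 1: z := z + z  -- replace 1 occurrence(s) of z with (z + z)
  => ( ( z + z ) - ( 5 * 5 ) ) >= 6

Answer: ( ( z + z ) - ( 5 * 5 ) ) >= 6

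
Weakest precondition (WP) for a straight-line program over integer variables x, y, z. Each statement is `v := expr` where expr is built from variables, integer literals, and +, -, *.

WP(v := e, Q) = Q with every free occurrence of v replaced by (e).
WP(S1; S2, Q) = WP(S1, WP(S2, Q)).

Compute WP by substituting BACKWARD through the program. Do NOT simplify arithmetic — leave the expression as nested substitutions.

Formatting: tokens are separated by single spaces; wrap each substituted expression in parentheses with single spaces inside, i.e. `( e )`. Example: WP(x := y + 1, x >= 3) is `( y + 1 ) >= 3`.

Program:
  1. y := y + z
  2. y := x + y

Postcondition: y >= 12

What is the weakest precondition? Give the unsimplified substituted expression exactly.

post: y >= 12
stmt 2: y := x + y  -- replace 1 occurrence(s) of y with (x + y)
  => ( x + y ) >= 12
stmt 1: y := y + z  -- replace 1 occurrence(s) of y with (y + z)
  => ( x + ( y + z ) ) >= 12

Answer: ( x + ( y + z ) ) >= 12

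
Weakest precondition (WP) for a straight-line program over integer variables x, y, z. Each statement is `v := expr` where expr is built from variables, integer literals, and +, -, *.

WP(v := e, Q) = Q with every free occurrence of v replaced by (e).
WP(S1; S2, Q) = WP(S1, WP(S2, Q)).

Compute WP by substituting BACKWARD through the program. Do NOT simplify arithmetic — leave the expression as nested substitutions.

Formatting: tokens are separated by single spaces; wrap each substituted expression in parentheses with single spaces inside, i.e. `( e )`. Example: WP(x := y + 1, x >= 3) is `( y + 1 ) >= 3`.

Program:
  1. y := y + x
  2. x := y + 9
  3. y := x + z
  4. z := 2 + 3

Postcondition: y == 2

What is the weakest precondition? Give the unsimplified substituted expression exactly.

Answer: ( ( ( y + x ) + 9 ) + z ) == 2

Derivation:
post: y == 2
stmt 4: z := 2 + 3  -- replace 0 occurrence(s) of z with (2 + 3)
  => y == 2
stmt 3: y := x + z  -- replace 1 occurrence(s) of y with (x + z)
  => ( x + z ) == 2
stmt 2: x := y + 9  -- replace 1 occurrence(s) of x with (y + 9)
  => ( ( y + 9 ) + z ) == 2
stmt 1: y := y + x  -- replace 1 occurrence(s) of y with (y + x)
  => ( ( ( y + x ) + 9 ) + z ) == 2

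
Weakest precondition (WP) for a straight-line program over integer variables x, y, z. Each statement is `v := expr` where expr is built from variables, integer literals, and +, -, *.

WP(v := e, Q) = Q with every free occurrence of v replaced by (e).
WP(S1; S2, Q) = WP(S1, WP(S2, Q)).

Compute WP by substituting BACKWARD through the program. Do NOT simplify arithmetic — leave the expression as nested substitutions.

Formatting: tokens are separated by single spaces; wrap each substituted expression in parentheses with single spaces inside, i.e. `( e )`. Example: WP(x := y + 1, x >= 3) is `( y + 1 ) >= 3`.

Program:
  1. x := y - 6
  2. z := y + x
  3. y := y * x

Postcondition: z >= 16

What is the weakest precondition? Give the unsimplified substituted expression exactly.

Answer: ( y + ( y - 6 ) ) >= 16

Derivation:
post: z >= 16
stmt 3: y := y * x  -- replace 0 occurrence(s) of y with (y * x)
  => z >= 16
stmt 2: z := y + x  -- replace 1 occurrence(s) of z with (y + x)
  => ( y + x ) >= 16
stmt 1: x := y - 6  -- replace 1 occurrence(s) of x with (y - 6)
  => ( y + ( y - 6 ) ) >= 16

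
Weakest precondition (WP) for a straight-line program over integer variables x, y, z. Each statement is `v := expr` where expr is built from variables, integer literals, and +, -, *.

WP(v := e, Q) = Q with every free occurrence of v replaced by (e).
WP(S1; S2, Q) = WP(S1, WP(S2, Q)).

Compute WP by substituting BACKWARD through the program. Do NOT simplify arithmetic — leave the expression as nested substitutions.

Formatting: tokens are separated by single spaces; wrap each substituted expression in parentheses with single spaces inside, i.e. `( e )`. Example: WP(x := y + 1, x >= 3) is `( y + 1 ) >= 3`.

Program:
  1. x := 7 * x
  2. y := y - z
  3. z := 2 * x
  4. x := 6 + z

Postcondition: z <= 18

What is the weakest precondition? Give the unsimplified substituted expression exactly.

Answer: ( 2 * ( 7 * x ) ) <= 18

Derivation:
post: z <= 18
stmt 4: x := 6 + z  -- replace 0 occurrence(s) of x with (6 + z)
  => z <= 18
stmt 3: z := 2 * x  -- replace 1 occurrence(s) of z with (2 * x)
  => ( 2 * x ) <= 18
stmt 2: y := y - z  -- replace 0 occurrence(s) of y with (y - z)
  => ( 2 * x ) <= 18
stmt 1: x := 7 * x  -- replace 1 occurrence(s) of x with (7 * x)
  => ( 2 * ( 7 * x ) ) <= 18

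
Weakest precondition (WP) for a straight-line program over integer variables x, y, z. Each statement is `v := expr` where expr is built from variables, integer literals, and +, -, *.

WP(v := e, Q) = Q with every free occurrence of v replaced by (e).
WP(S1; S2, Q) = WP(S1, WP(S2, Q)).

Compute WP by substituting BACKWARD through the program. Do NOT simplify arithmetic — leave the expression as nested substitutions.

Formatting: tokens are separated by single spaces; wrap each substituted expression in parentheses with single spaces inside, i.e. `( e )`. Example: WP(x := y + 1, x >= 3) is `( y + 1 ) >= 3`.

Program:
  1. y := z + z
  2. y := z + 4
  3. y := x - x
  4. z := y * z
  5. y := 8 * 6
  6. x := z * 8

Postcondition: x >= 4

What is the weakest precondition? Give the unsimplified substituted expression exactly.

Answer: ( ( ( x - x ) * z ) * 8 ) >= 4

Derivation:
post: x >= 4
stmt 6: x := z * 8  -- replace 1 occurrence(s) of x with (z * 8)
  => ( z * 8 ) >= 4
stmt 5: y := 8 * 6  -- replace 0 occurrence(s) of y with (8 * 6)
  => ( z * 8 ) >= 4
stmt 4: z := y * z  -- replace 1 occurrence(s) of z with (y * z)
  => ( ( y * z ) * 8 ) >= 4
stmt 3: y := x - x  -- replace 1 occurrence(s) of y with (x - x)
  => ( ( ( x - x ) * z ) * 8 ) >= 4
stmt 2: y := z + 4  -- replace 0 occurrence(s) of y with (z + 4)
  => ( ( ( x - x ) * z ) * 8 ) >= 4
stmt 1: y := z + z  -- replace 0 occurrence(s) of y with (z + z)
  => ( ( ( x - x ) * z ) * 8 ) >= 4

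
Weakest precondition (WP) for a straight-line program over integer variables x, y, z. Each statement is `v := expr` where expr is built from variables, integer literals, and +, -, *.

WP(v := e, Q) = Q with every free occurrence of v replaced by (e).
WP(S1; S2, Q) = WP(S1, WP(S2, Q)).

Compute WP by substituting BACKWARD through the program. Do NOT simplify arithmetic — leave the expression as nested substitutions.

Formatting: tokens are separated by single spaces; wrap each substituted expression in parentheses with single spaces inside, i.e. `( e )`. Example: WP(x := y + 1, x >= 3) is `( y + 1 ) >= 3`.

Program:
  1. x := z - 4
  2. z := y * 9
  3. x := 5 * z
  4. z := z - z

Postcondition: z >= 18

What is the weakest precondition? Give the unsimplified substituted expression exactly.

Answer: ( ( y * 9 ) - ( y * 9 ) ) >= 18

Derivation:
post: z >= 18
stmt 4: z := z - z  -- replace 1 occurrence(s) of z with (z - z)
  => ( z - z ) >= 18
stmt 3: x := 5 * z  -- replace 0 occurrence(s) of x with (5 * z)
  => ( z - z ) >= 18
stmt 2: z := y * 9  -- replace 2 occurrence(s) of z with (y * 9)
  => ( ( y * 9 ) - ( y * 9 ) ) >= 18
stmt 1: x := z - 4  -- replace 0 occurrence(s) of x with (z - 4)
  => ( ( y * 9 ) - ( y * 9 ) ) >= 18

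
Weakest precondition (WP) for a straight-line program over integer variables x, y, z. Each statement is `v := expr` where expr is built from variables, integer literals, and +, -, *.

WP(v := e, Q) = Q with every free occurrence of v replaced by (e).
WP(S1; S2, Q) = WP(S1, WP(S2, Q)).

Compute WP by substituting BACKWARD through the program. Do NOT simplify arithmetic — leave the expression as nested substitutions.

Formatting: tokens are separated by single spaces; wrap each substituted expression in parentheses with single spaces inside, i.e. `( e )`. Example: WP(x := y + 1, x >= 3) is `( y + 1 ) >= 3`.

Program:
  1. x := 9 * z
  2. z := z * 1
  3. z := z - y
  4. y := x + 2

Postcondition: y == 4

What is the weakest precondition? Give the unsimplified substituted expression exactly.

Answer: ( ( 9 * z ) + 2 ) == 4

Derivation:
post: y == 4
stmt 4: y := x + 2  -- replace 1 occurrence(s) of y with (x + 2)
  => ( x + 2 ) == 4
stmt 3: z := z - y  -- replace 0 occurrence(s) of z with (z - y)
  => ( x + 2 ) == 4
stmt 2: z := z * 1  -- replace 0 occurrence(s) of z with (z * 1)
  => ( x + 2 ) == 4
stmt 1: x := 9 * z  -- replace 1 occurrence(s) of x with (9 * z)
  => ( ( 9 * z ) + 2 ) == 4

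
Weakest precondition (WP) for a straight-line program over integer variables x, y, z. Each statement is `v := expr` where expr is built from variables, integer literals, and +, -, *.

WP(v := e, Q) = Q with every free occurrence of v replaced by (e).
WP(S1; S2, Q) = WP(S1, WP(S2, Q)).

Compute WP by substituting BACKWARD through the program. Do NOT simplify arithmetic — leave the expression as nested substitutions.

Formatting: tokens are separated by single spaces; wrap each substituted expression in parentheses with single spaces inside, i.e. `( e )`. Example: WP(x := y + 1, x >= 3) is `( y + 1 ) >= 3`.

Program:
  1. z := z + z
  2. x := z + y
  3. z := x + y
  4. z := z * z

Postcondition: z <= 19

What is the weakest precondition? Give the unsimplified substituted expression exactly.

Answer: ( ( ( ( z + z ) + y ) + y ) * ( ( ( z + z ) + y ) + y ) ) <= 19

Derivation:
post: z <= 19
stmt 4: z := z * z  -- replace 1 occurrence(s) of z with (z * z)
  => ( z * z ) <= 19
stmt 3: z := x + y  -- replace 2 occurrence(s) of z with (x + y)
  => ( ( x + y ) * ( x + y ) ) <= 19
stmt 2: x := z + y  -- replace 2 occurrence(s) of x with (z + y)
  => ( ( ( z + y ) + y ) * ( ( z + y ) + y ) ) <= 19
stmt 1: z := z + z  -- replace 2 occurrence(s) of z with (z + z)
  => ( ( ( ( z + z ) + y ) + y ) * ( ( ( z + z ) + y ) + y ) ) <= 19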